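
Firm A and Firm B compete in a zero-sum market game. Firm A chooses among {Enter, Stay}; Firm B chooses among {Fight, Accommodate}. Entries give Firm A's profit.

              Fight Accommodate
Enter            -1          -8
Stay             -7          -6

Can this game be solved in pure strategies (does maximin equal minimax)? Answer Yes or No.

Row minima: Enter → -8, Stay → -7; maximin = -7.
Column maxima: Fight → -1, Accommodate → -6; minimax = -6.
-7 ≠ -6, so no pure-strategy equilibrium exists.

No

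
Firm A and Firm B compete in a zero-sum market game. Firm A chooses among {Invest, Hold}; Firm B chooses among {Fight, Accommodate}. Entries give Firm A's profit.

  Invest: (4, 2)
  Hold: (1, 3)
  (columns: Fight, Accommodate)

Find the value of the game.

Row minima: Invest → 2, Hold → 1; maximin = 2.
Column maxima: Fight → 4, Accommodate → 3; minimax = 3.
2 ≠ 3, so there is no saddle point; optimal play is mixed.
Let Firm A play Invest with probability p. Expected payoff against Fight: 4p + 1(1−p) = 3p + 1; against Accommodate: 2p + 3(1−p) = −p + 3.
Setting these equal: 3p + 1 = −p + 3 ⇒ 4p = 2 ⇒ p = 1/2, and the value is (3)·(1/2) + 1 = 5/2.
For Firm B: with q = P(Fight), equating Invest's and Hold's payoffs gives 2q + 2 = −2q + 3 ⇒ q = 1/4.

5/2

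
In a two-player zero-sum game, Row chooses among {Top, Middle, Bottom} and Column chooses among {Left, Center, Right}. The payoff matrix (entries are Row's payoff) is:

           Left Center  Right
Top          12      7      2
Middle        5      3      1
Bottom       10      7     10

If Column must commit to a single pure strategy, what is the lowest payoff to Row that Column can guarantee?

Column maxima: Left → 12, Center → 7, Right → 10.
The smallest of these is 7.

7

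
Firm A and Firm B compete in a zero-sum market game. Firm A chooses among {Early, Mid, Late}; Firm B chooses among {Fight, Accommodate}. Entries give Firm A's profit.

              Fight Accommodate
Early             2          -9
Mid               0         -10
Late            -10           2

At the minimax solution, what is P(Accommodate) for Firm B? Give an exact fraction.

Row minima: Early → -9, Mid → -10, Late → -10; maximin = -9.
Column maxima: Fight → 2, Accommodate → 2; minimax = 2.
-9 ≠ 2, so there is no saddle point; optimal play is mixed.
Mid is strictly dominated by Early, so Firm A never plays it.
On the remaining 2×2 (Early, Late vs Fight, Accommodate):
Let Firm A play Early with probability p. Expected payoff against Fight: 2p + (-10)(1−p) = 12p − 10; against Accommodate: (-9)p + 2(1−p) = −11p + 2.
Setting these equal: 12p − 10 = −11p + 2 ⇒ 23p = 12 ⇒ p = 12/23, and the value is (12)·(12/23) − 10 = -86/23.
For Firm B: with q = P(Fight), equating Early's and Late's payoffs gives 11q − 9 = −12q + 2 ⇒ q = 11/23.

12/23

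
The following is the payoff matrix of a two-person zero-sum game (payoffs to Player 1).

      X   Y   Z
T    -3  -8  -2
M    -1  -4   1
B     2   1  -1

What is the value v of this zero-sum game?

-3/7

Row minima: T → -8, M → -4, B → -1; maximin = -1.
Column maxima: X → 2, Y → 1, Z → 1; minimax = 1.
-1 ≠ 1, so there is no saddle point; optimal play is mixed.
T is strictly dominated by M, so Player 1 never plays it.
X is strictly dominated by Y (it gives Player 1 strictly more in every row), so Player 2 never plays it.
On the remaining 2×2 (M, B vs Y, Z):
Let Player 1 play M with probability p. Expected payoff against Y: (-4)p + 1(1−p) = −5p + 1; against Z: 1p + (-1)(1−p) = 2p − 1.
Setting these equal: −5p + 1 = 2p − 1 ⇒ −7p = -2 ⇒ p = 2/7, and the value is (-5)·(2/7) + 1 = -3/7.
For Player 2: with q = P(Y), equating M's and B's payoffs gives −5q + 1 = 2q − 1 ⇒ q = 2/7.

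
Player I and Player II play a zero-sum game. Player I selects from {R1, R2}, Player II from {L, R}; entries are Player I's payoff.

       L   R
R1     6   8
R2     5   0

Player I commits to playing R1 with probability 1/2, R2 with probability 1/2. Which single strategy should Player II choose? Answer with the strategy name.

If Player II plays L, Player I's expected payoff is (1/2)·6 + (1/2)·5 = 11/2.
If Player II plays R, Player I's expected payoff is (1/2)·8 + (1/2)·0 = 4.
Player II minimizes Player I's payoff; the smallest is 4, so the best response is R.

R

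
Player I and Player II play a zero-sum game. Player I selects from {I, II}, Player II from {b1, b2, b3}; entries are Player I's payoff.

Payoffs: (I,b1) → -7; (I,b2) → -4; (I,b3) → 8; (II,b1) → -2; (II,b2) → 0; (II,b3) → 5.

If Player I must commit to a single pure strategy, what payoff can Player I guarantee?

Row minima: I → -7, II → -2.
The best of these is -2.

-2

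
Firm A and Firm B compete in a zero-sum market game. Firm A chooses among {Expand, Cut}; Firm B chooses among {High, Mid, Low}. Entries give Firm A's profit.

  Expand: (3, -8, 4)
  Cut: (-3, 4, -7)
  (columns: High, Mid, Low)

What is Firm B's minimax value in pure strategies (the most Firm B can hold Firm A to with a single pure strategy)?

Column maxima: High → 3, Mid → 4, Low → 4.
The smallest of these is 3.

3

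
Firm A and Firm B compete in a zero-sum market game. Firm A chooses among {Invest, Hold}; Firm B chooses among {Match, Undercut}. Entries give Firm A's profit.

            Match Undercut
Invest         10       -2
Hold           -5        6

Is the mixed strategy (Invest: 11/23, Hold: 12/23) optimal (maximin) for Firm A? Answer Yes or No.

Against Match this mix gives (11/23)·10 + (12/23)·(-5) = 50/23.
Against Undercut this mix gives (11/23)·(-2) + (12/23)·6 = 50/23.
All of Firm B's active replies (Match, Undercut) yield 50/23, and no column does worse for Firm A. The mix makes Firm B indifferent and guarantees 50/23, so it is optimal.

Yes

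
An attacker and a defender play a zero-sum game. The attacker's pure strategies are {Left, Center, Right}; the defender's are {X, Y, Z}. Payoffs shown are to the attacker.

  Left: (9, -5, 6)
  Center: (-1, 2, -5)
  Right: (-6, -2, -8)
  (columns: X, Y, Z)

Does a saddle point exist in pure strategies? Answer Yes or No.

No

Row minima: Left → -5, Center → -5, Right → -8; maximin = -5.
Column maxima: X → 9, Y → 2, Z → 6; minimax = 2.
-5 ≠ 2, so no pure-strategy equilibrium exists.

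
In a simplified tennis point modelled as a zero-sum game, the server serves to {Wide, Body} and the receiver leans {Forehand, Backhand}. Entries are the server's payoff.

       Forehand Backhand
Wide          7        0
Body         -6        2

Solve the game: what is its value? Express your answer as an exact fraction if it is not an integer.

Row minima: Wide → 0, Body → -6; maximin = 0.
Column maxima: Forehand → 7, Backhand → 2; minimax = 2.
0 ≠ 2, so there is no saddle point; optimal play is mixed.
Let the server play Wide with probability p. Expected payoff against Forehand: 7p + (-6)(1−p) = 13p − 6; against Backhand: 0p + 2(1−p) = −2p + 2.
Setting these equal: 13p − 6 = −2p + 2 ⇒ 15p = 8 ⇒ p = 8/15, and the value is (13)·(8/15) − 6 = 14/15.
For the receiver: with q = P(Forehand), equating Wide's and Body's payoffs gives 7q = −8q + 2 ⇒ q = 2/15.

14/15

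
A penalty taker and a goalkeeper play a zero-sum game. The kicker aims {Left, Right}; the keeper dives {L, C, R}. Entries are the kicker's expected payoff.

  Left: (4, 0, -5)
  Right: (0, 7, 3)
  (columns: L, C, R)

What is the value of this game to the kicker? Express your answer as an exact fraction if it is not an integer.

1

Row minima: Left → -5, Right → 0; maximin = 0.
Column maxima: L → 4, C → 7, R → 3; minimax = 3.
0 ≠ 3, so there is no saddle point; optimal play is mixed.
C is strictly dominated by R (it gives the kicker strictly more in every row), so the keeper never plays it.
On the remaining 2×2 (Left, Right vs L, R):
Let the kicker play Left with probability p. Expected payoff against L: 4p + 0(1−p) = 4p; against R: (-5)p + 3(1−p) = −8p + 3.
Setting these equal: 4p = −8p + 3 ⇒ 12p = 3 ⇒ p = 1/4, and the value is (4)·(1/4) = 1.
For the keeper: with q = P(L), equating Left's and Right's payoffs gives 9q − 5 = −3q + 3 ⇒ q = 2/3.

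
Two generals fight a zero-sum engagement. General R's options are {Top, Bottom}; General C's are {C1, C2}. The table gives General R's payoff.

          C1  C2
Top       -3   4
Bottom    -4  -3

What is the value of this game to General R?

-3

Row minima: Top → -3, Bottom → -4; maximin = -3.
Column maxima: C1 → -3, C2 → 4; minimax = -3.
Since maximin = minimax = -3, there is a saddle point and the value is -3.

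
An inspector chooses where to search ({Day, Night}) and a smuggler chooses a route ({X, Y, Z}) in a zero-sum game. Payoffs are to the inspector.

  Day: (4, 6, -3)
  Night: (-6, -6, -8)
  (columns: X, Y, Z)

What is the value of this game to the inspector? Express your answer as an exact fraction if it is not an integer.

-3

Row minima: Day → -3, Night → -8; maximin = -3.
Column maxima: X → 4, Y → 6, Z → -3; minimax = -3.
Since maximin = minimax = -3, there is a saddle point and the value is -3.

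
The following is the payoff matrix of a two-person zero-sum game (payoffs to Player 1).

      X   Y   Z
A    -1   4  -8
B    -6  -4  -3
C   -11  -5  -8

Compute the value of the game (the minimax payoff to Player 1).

Row minima: A → -8, B → -6, C → -11; maximin = -6.
Column maxima: X → -1, Y → 4, Z → -3; minimax = -3.
-6 ≠ -3, so there is no saddle point; optimal play is mixed.
C is strictly dominated by B, so Player 1 never plays it.
Y is strictly dominated by X (it gives Player 1 strictly more in every row), so Player 2 never plays it.
On the remaining 2×2 (A, B vs X, Z):
Let Player 1 play A with probability p. Expected payoff against X: (-1)p + (-6)(1−p) = 5p − 6; against Z: (-8)p + (-3)(1−p) = −5p − 3.
Setting these equal: 5p − 6 = −5p − 3 ⇒ 10p = 3 ⇒ p = 3/10, and the value is (5)·(3/10) − 6 = -9/2.
For Player 2: with q = P(X), equating A's and B's payoffs gives 7q − 8 = −3q − 3 ⇒ q = 1/2.

-9/2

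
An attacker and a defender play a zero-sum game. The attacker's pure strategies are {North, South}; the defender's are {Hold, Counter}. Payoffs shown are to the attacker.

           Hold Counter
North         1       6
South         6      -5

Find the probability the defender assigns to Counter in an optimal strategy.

Row minima: North → 1, South → -5; maximin = 1.
Column maxima: Hold → 6, Counter → 6; minimax = 6.
1 ≠ 6, so there is no saddle point; optimal play is mixed.
Let the attacker play North with probability p. Expected payoff against Hold: 1p + 6(1−p) = −5p + 6; against Counter: 6p + (-5)(1−p) = 11p − 5.
Setting these equal: −5p + 6 = 11p − 5 ⇒ −16p = -11 ⇒ p = 11/16, and the value is (-5)·(11/16) + 6 = 41/16.
For the defender: with q = P(Hold), equating North's and South's payoffs gives −5q + 6 = 11q − 5 ⇒ q = 11/16.

5/16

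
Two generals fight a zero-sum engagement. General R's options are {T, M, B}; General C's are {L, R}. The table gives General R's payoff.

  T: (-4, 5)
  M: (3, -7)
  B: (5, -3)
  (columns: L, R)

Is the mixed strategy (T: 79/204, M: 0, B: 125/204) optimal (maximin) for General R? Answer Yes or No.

Against L this mix gives (79/204)·(-4) + (125/204)·5 = 103/68.
Against R this mix gives (79/204)·5 + (125/204)·(-3) = 5/51.
General C will play R, holding General R to 5/51. Shifting weight toward the row that does better against R would raise this floor (the equalizing mix achieves 13/17 against both R and L), so the proposed strategy is not optimal.

No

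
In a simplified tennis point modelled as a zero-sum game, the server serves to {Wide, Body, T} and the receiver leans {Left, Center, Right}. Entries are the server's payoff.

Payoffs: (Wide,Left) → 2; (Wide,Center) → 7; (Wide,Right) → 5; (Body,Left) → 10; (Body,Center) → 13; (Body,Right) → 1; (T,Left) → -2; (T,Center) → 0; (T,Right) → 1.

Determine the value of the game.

Row minima: Wide → 2, Body → 1, T → -2; maximin = 2.
Column maxima: Left → 10, Center → 13, Right → 5; minimax = 5.
2 ≠ 5, so there is no saddle point; optimal play is mixed.
T is strictly dominated by Wide, so the server never plays it.
Center is strictly dominated by Left (it gives the server strictly more in every row), so the receiver never plays it.
On the remaining 2×2 (Wide, Body vs Left, Right):
Let the server play Wide with probability p. Expected payoff against Left: 2p + 10(1−p) = −8p + 10; against Right: 5p + 1(1−p) = 4p + 1.
Setting these equal: −8p + 10 = 4p + 1 ⇒ −12p = -9 ⇒ p = 3/4, and the value is (-8)·(3/4) + 10 = 4.
For the receiver: with q = P(Left), equating Wide's and Body's payoffs gives −3q + 5 = 9q + 1 ⇒ q = 1/3.

4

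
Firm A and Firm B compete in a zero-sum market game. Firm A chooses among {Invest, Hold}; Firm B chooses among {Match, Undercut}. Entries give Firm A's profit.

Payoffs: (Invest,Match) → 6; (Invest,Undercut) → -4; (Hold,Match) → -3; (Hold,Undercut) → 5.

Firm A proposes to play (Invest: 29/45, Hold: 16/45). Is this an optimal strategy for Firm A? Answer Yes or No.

No

Against Match this mix gives (29/45)·6 + (16/45)·(-3) = 14/5.
Against Undercut this mix gives (29/45)·(-4) + (16/45)·5 = -4/5.
Firm B will play Undercut, holding Firm A to -4/5. Shifting weight toward the row that does better against Undercut would raise this floor (the equalizing mix achieves 1 against both Undercut and Match), so the proposed strategy is not optimal.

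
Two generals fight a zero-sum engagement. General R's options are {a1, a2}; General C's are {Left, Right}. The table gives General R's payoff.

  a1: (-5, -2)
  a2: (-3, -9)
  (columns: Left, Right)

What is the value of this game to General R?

-13/3

Row minima: a1 → -5, a2 → -9; maximin = -5.
Column maxima: Left → -3, Right → -2; minimax = -3.
-5 ≠ -3, so there is no saddle point; optimal play is mixed.
Let General R play a1 with probability p. Expected payoff against Left: (-5)p + (-3)(1−p) = −2p − 3; against Right: (-2)p + (-9)(1−p) = 7p − 9.
Setting these equal: −2p − 3 = 7p − 9 ⇒ −9p = -6 ⇒ p = 2/3, and the value is (-2)·(2/3) − 3 = -13/3.
For General C: with q = P(Left), equating a1's and a2's payoffs gives −3q − 2 = 6q − 9 ⇒ q = 7/9.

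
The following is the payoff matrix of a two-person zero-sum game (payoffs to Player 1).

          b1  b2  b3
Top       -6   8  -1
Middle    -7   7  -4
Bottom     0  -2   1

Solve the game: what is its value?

-3/4

Row minima: Top → -6, Middle → -7, Bottom → -2; maximin = -2.
Column maxima: b1 → 0, b2 → 8, b3 → 1; minimax = 0.
-2 ≠ 0, so there is no saddle point; optimal play is mixed.
Middle is strictly dominated by Top, so Player 1 never plays it.
b3 is strictly dominated by b1 (it gives Player 1 strictly more in every row), so Player 2 never plays it.
On the remaining 2×2 (Top, Bottom vs b1, b2):
Let Player 1 play Top with probability p. Expected payoff against b1: (-6)p + 0(1−p) = −6p; against b2: 8p + (-2)(1−p) = 10p − 2.
Setting these equal: −6p = 10p − 2 ⇒ −16p = -2 ⇒ p = 1/8, and the value is (-6)·(1/8) = -3/4.
For Player 2: with q = P(b1), equating Top's and Bottom's payoffs gives −14q + 8 = 2q − 2 ⇒ q = 5/8.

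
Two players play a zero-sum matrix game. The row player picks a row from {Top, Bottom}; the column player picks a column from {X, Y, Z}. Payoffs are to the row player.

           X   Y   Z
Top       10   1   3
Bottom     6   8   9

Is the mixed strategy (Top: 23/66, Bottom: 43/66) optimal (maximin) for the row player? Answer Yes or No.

Against X this mix gives (23/66)·10 + (43/66)·6 = 244/33.
Against Y this mix gives (23/66)·1 + (43/66)·8 = 367/66.
Against Z this mix gives (23/66)·3 + (43/66)·9 = 76/11.
The column player will play Y, holding the row player to 367/66. Shifting weight toward the row that does better against Y would raise this floor (the equalizing mix achieves 74/11 against both Y and X), so the proposed strategy is not optimal.

No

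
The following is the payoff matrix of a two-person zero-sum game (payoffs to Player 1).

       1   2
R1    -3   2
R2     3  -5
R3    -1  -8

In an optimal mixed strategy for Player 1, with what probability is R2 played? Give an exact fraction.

5/13

Row minima: R1 → -3, R2 → -5, R3 → -8; maximin = -3.
Column maxima: 1 → 3, 2 → 2; minimax = 2.
-3 ≠ 2, so there is no saddle point; optimal play is mixed.
R3 is strictly dominated by R2, so Player 1 never plays it.
On the remaining 2×2 (R1, R2 vs 1, 2):
Let Player 1 play R1 with probability p. Expected payoff against 1: (-3)p + 3(1−p) = −6p + 3; against 2: 2p + (-5)(1−p) = 7p − 5.
Setting these equal: −6p + 3 = 7p − 5 ⇒ −13p = -8 ⇒ p = 8/13, and the value is (-6)·(8/13) + 3 = -9/13.
For Player 2: with q = P(1), equating R1's and R2's payoffs gives −5q + 2 = 8q − 5 ⇒ q = 7/13.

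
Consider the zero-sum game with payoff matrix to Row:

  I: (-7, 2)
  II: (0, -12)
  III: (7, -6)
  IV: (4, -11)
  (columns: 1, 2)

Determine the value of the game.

Row minima: I → -7, II → -12, III → -6, IV → -11; maximin = -6.
Column maxima: 1 → 7, 2 → 2; minimax = 2.
-6 ≠ 2, so there is no saddle point; optimal play is mixed.
II is strictly dominated by III, so Row never plays it.
IV is strictly dominated by III, so Row never plays it.
On the remaining 2×2 (I, III vs 1, 2):
Let Row play I with probability p. Expected payoff against 1: (-7)p + 7(1−p) = −14p + 7; against 2: 2p + (-6)(1−p) = 8p − 6.
Setting these equal: −14p + 7 = 8p − 6 ⇒ −22p = -13 ⇒ p = 13/22, and the value is (-14)·(13/22) + 7 = -14/11.
For Column: with q = P(1), equating I's and III's payoffs gives −9q + 2 = 13q − 6 ⇒ q = 4/11.

-14/11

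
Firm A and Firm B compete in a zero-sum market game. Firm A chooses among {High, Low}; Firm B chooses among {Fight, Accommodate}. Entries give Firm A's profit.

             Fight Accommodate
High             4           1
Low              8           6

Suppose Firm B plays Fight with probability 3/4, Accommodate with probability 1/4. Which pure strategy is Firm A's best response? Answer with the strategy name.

Low

Expected payoff of High: (3/4)·4 + (1/4)·1 = 13/4.
Expected payoff of Low: (3/4)·8 + (1/4)·6 = 15/2.
The largest is 15/2, so Firm A's best response is Low.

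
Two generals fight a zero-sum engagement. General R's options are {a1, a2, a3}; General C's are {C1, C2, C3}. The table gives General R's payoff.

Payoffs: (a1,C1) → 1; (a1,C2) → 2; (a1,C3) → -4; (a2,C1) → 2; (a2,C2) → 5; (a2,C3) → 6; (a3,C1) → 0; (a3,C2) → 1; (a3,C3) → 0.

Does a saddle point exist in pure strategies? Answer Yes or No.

Row minima: a1 → -4, a2 → 2, a3 → 0; maximin = 2.
Column maxima: C1 → 2, C2 → 5, C3 → 6; minimax = 2.
maximin = minimax = 2, so a saddle point exists.

Yes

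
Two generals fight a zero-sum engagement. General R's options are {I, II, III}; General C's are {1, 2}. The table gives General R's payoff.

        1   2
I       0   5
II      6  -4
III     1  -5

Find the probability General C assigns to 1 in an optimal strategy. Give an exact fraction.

Row minima: I → 0, II → -4, III → -5; maximin = 0.
Column maxima: 1 → 6, 2 → 5; minimax = 5.
0 ≠ 5, so there is no saddle point; optimal play is mixed.
III is strictly dominated by II, so General R never plays it.
On the remaining 2×2 (I, II vs 1, 2):
Let General R play I with probability p. Expected payoff against 1: 0p + 6(1−p) = −6p + 6; against 2: 5p + (-4)(1−p) = 9p − 4.
Setting these equal: −6p + 6 = 9p − 4 ⇒ −15p = -10 ⇒ p = 2/3, and the value is (-6)·(2/3) + 6 = 2.
For General C: with q = P(1), equating I's and II's payoffs gives −5q + 5 = 10q − 4 ⇒ q = 3/5.

3/5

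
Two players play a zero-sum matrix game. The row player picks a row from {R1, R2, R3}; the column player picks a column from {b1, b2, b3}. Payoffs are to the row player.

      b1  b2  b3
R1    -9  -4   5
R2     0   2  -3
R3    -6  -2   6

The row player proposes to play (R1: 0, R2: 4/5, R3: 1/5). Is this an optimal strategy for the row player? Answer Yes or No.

Against b1 this mix gives (4/5)·0 + (1/5)·(-6) = -6/5.
Against b2 this mix gives (4/5)·2 + (1/5)·(-2) = 6/5.
Against b3 this mix gives (4/5)·(-3) + (1/5)·6 = -6/5.
All of the column player's active replies (b1, b3) yield -6/5, and no column does worse for the row player. The mix makes the column player indifferent and guarantees -6/5, so it is optimal.

Yes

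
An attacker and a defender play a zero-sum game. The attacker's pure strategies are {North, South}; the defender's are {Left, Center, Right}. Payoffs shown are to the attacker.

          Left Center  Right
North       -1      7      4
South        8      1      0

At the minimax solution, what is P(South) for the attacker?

Row minima: North → -1, South → 0; maximin = 0.
Column maxima: Left → 8, Center → 7, Right → 4; minimax = 4.
0 ≠ 4, so there is no saddle point; optimal play is mixed.
Center is strictly dominated by Right (it gives the attacker strictly more in every row), so the defender never plays it.
On the remaining 2×2 (North, South vs Left, Right):
Let the attacker play North with probability p. Expected payoff against Left: (-1)p + 8(1−p) = −9p + 8; against Right: 4p + 0(1−p) = 4p.
Setting these equal: −9p + 8 = 4p ⇒ −13p = -8 ⇒ p = 8/13, and the value is (-9)·(8/13) + 8 = 32/13.
For the defender: with q = P(Left), equating North's and South's payoffs gives −5q + 4 = 8q ⇒ q = 4/13.

5/13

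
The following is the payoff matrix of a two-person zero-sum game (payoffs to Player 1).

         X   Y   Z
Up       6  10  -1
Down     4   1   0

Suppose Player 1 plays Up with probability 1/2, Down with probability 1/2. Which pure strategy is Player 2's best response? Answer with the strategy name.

Z

If Player 2 plays X, Player 1's expected payoff is (1/2)·6 + (1/2)·4 = 5.
If Player 2 plays Y, Player 1's expected payoff is (1/2)·10 + (1/2)·1 = 11/2.
If Player 2 plays Z, Player 1's expected payoff is (1/2)·(-1) + (1/2)·0 = -1/2.
Player 2 minimizes Player 1's payoff; the smallest is -1/2, so the best response is Z.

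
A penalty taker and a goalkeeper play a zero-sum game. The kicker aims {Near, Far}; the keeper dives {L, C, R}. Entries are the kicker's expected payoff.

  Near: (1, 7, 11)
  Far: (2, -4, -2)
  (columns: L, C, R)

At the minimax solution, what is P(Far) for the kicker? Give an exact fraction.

1/2

Row minima: Near → 1, Far → -4; maximin = 1.
Column maxima: L → 2, C → 7, R → 11; minimax = 2.
1 ≠ 2, so there is no saddle point; optimal play is mixed.
R is strictly dominated by C (it gives the kicker strictly more in every row), so the keeper never plays it.
On the remaining 2×2 (Near, Far vs L, C):
Let the kicker play Near with probability p. Expected payoff against L: 1p + 2(1−p) = −p + 2; against C: 7p + (-4)(1−p) = 11p − 4.
Setting these equal: −p + 2 = 11p − 4 ⇒ −12p = -6 ⇒ p = 1/2, and the value is (-1)·(1/2) + 2 = 3/2.
For the keeper: with q = P(L), equating Near's and Far's payoffs gives −6q + 7 = 6q − 4 ⇒ q = 11/12.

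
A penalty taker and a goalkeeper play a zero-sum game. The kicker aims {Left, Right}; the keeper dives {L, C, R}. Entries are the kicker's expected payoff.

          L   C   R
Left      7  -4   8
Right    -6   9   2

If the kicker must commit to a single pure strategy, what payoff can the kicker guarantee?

Row minima: Left → -4, Right → -6.
The best of these is -4.

-4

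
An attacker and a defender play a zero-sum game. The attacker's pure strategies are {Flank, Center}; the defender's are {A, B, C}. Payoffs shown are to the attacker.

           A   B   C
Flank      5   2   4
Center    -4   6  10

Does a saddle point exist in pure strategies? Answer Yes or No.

Row minima: Flank → 2, Center → -4; maximin = 2.
Column maxima: A → 5, B → 6, C → 10; minimax = 5.
2 ≠ 5, so no pure-strategy equilibrium exists.

No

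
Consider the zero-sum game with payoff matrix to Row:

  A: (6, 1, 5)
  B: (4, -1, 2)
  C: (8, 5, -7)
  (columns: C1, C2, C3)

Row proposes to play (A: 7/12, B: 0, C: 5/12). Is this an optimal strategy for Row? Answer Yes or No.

Against C1 this mix gives (7/12)·6 + (5/12)·8 = 41/6.
Against C2 this mix gives (7/12)·1 + (5/12)·5 = 8/3.
Against C3 this mix gives (7/12)·5 + (5/12)·(-7) = 0.
Column will play C3, holding Row to 0. Shifting weight toward the row that does better against C3 would raise this floor (the equalizing mix achieves 2 against both C3 and C2), so the proposed strategy is not optimal.

No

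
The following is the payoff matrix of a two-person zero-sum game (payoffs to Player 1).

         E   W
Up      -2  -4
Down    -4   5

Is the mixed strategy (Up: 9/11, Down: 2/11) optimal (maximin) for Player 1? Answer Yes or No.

Yes

Against E this mix gives (9/11)·(-2) + (2/11)·(-4) = -26/11.
Against W this mix gives (9/11)·(-4) + (2/11)·5 = -26/11.
All of Player 2's active replies (E, W) yield -26/11, and no column does worse for Player 1. The mix makes Player 2 indifferent and guarantees -26/11, so it is optimal.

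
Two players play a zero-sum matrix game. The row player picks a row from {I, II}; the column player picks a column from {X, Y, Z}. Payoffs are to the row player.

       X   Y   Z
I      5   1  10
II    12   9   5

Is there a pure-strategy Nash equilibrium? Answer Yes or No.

Row minima: I → 1, II → 5; maximin = 5.
Column maxima: X → 12, Y → 9, Z → 10; minimax = 9.
5 ≠ 9, so no pure-strategy equilibrium exists.

No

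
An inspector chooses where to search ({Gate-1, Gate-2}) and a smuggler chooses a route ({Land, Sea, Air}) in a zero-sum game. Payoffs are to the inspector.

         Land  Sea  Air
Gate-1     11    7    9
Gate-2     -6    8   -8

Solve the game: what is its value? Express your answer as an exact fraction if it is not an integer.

64/9

Row minima: Gate-1 → 7, Gate-2 → -8; maximin = 7.
Column maxima: Land → 11, Sea → 8, Air → 9; minimax = 8.
7 ≠ 8, so there is no saddle point; optimal play is mixed.
Land is strictly dominated by Air (it gives the inspector strictly more in every row), so the smuggler never plays it.
On the remaining 2×2 (Gate-1, Gate-2 vs Sea, Air):
Let the inspector play Gate-1 with probability p. Expected payoff against Sea: 7p + 8(1−p) = −p + 8; against Air: 9p + (-8)(1−p) = 17p − 8.
Setting these equal: −p + 8 = 17p − 8 ⇒ −18p = -16 ⇒ p = 8/9, and the value is (-1)·(8/9) + 8 = 64/9.
For the smuggler: with q = P(Sea), equating Gate-1's and Gate-2's payoffs gives −2q + 9 = 16q − 8 ⇒ q = 17/18.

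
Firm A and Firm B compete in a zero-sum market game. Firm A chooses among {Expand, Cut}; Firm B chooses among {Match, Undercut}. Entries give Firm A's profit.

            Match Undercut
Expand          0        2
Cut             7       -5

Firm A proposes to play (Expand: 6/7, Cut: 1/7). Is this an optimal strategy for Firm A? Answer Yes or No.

Yes

Against Match this mix gives (6/7)·0 + (1/7)·7 = 1.
Against Undercut this mix gives (6/7)·2 + (1/7)·(-5) = 1.
All of Firm B's active replies (Match, Undercut) yield 1, and no column does worse for Firm A. The mix makes Firm B indifferent and guarantees 1, so it is optimal.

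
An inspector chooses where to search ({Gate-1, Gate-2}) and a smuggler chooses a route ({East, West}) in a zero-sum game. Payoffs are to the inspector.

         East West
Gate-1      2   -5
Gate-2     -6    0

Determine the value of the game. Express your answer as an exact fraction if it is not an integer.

-30/13

Row minima: Gate-1 → -5, Gate-2 → -6; maximin = -5.
Column maxima: East → 2, West → 0; minimax = 0.
-5 ≠ 0, so there is no saddle point; optimal play is mixed.
Let the inspector play Gate-1 with probability p. Expected payoff against East: 2p + (-6)(1−p) = 8p − 6; against West: (-5)p + 0(1−p) = −5p.
Setting these equal: 8p − 6 = −5p ⇒ 13p = 6 ⇒ p = 6/13, and the value is (8)·(6/13) − 6 = -30/13.
For the smuggler: with q = P(East), equating Gate-1's and Gate-2's payoffs gives 7q − 5 = −6q ⇒ q = 5/13.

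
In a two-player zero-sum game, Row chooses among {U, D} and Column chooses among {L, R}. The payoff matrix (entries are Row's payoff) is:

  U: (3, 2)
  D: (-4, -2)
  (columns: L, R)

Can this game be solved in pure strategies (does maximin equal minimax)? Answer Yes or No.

Yes

Row minima: U → 2, D → -4; maximin = 2.
Column maxima: L → 3, R → 2; minimax = 2.
maximin = minimax = 2, so a saddle point exists.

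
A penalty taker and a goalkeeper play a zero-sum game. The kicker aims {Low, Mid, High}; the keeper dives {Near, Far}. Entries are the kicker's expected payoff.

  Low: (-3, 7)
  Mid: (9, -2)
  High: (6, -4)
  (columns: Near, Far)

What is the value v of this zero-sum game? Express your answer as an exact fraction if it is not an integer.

Row minima: Low → -3, Mid → -2, High → -4; maximin = -2.
Column maxima: Near → 9, Far → 7; minimax = 7.
-2 ≠ 7, so there is no saddle point; optimal play is mixed.
High is strictly dominated by Mid, so the kicker never plays it.
On the remaining 2×2 (Low, Mid vs Near, Far):
Let the kicker play Low with probability p. Expected payoff against Near: (-3)p + 9(1−p) = −12p + 9; against Far: 7p + (-2)(1−p) = 9p − 2.
Setting these equal: −12p + 9 = 9p − 2 ⇒ −21p = -11 ⇒ p = 11/21, and the value is (-12)·(11/21) + 9 = 19/7.
For the keeper: with q = P(Near), equating Low's and Mid's payoffs gives −10q + 7 = 11q − 2 ⇒ q = 3/7.

19/7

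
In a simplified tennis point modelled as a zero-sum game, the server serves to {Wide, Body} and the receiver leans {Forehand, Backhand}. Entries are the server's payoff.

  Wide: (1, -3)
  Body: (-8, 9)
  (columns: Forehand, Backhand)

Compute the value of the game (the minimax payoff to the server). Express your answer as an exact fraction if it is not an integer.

-5/7

Row minima: Wide → -3, Body → -8; maximin = -3.
Column maxima: Forehand → 1, Backhand → 9; minimax = 1.
-3 ≠ 1, so there is no saddle point; optimal play is mixed.
Let the server play Wide with probability p. Expected payoff against Forehand: 1p + (-8)(1−p) = 9p − 8; against Backhand: (-3)p + 9(1−p) = −12p + 9.
Setting these equal: 9p − 8 = −12p + 9 ⇒ 21p = 17 ⇒ p = 17/21, and the value is (9)·(17/21) − 8 = -5/7.
For the receiver: with q = P(Forehand), equating Wide's and Body's payoffs gives 4q − 3 = −17q + 9 ⇒ q = 4/7.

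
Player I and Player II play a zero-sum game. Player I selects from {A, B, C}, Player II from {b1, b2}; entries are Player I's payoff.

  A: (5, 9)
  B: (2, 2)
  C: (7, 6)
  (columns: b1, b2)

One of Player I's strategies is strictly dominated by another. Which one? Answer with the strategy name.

B

A gives a strictly higher payoff than B against every column: 5 > 2, 9 > 2.
So B is strictly dominated and Player I never plays it.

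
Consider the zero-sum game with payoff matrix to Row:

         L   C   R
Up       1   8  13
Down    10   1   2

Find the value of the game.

79/16

Row minima: Up → 1, Down → 1; maximin = 1.
Column maxima: L → 10, C → 8, R → 13; minimax = 8.
1 ≠ 8, so there is no saddle point; optimal play is mixed.
R is strictly dominated by C (it gives Row strictly more in every row), so Column never plays it.
On the remaining 2×2 (Up, Down vs L, C):
Let Row play Up with probability p. Expected payoff against L: 1p + 10(1−p) = −9p + 10; against C: 8p + 1(1−p) = 7p + 1.
Setting these equal: −9p + 10 = 7p + 1 ⇒ −16p = -9 ⇒ p = 9/16, and the value is (-9)·(9/16) + 10 = 79/16.
For Column: with q = P(L), equating Up's and Down's payoffs gives −7q + 8 = 9q + 1 ⇒ q = 7/16.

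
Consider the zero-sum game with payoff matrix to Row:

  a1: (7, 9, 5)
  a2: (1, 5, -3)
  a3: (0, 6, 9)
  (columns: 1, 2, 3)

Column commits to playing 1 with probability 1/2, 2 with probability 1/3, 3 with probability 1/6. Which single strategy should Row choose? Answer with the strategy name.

a1

Expected payoff of a1: (1/2)·7 + (1/3)·9 + (1/6)·5 = 22/3.
Expected payoff of a2: (1/2)·1 + (1/3)·5 + (1/6)·(-3) = 5/3.
Expected payoff of a3: (1/2)·0 + (1/3)·6 + (1/6)·9 = 7/2.
The largest is 22/3, so Row's best response is a1.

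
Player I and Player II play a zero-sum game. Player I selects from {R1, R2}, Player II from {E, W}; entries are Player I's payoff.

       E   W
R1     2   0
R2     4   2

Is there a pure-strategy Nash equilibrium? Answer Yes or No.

Row minima: R1 → 0, R2 → 2; maximin = 2.
Column maxima: E → 4, W → 2; minimax = 2.
maximin = minimax = 2, so a saddle point exists.

Yes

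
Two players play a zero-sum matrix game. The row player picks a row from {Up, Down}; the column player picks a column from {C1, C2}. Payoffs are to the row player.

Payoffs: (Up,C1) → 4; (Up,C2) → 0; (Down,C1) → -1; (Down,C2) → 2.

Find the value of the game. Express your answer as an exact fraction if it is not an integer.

8/7

Row minima: Up → 0, Down → -1; maximin = 0.
Column maxima: C1 → 4, C2 → 2; minimax = 2.
0 ≠ 2, so there is no saddle point; optimal play is mixed.
Let the row player play Up with probability p. Expected payoff against C1: 4p + (-1)(1−p) = 5p − 1; against C2: 0p + 2(1−p) = −2p + 2.
Setting these equal: 5p − 1 = −2p + 2 ⇒ 7p = 3 ⇒ p = 3/7, and the value is (5)·(3/7) − 1 = 8/7.
For the column player: with q = P(C1), equating Up's and Down's payoffs gives 4q = −3q + 2 ⇒ q = 2/7.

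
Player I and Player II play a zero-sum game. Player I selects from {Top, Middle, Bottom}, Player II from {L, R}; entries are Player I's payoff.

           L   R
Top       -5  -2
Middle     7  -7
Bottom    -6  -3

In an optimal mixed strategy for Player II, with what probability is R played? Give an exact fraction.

12/17

Row minima: Top → -5, Middle → -7, Bottom → -6; maximin = -5.
Column maxima: L → 7, R → -2; minimax = -2.
-5 ≠ -2, so there is no saddle point; optimal play is mixed.
Bottom is strictly dominated by Top, so Player I never plays it.
On the remaining 2×2 (Top, Middle vs L, R):
Let Player I play Top with probability p. Expected payoff against L: (-5)p + 7(1−p) = −12p + 7; against R: (-2)p + (-7)(1−p) = 5p − 7.
Setting these equal: −12p + 7 = 5p − 7 ⇒ −17p = -14 ⇒ p = 14/17, and the value is (-12)·(14/17) + 7 = -49/17.
For Player II: with q = P(L), equating Top's and Middle's payoffs gives −3q − 2 = 14q − 7 ⇒ q = 5/17.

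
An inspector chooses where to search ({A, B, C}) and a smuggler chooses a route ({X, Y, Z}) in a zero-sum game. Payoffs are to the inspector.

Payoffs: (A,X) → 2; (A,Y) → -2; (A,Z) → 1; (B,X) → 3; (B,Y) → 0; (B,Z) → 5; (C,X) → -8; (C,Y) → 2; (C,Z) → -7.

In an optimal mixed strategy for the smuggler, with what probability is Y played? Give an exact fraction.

11/13

Row minima: A → -2, B → 0, C → -8; maximin = 0.
Column maxima: X → 3, Y → 2, Z → 5; minimax = 2.
0 ≠ 2, so there is no saddle point; optimal play is mixed.
A is strictly dominated by B, so the inspector never plays it.
With A eliminated, Z is strictly dominated by X (it gives the inspector strictly more in every remaining row), so the smuggler never plays it.
On the remaining 2×2 (B, C vs X, Y):
Let the inspector play B with probability p. Expected payoff against X: 3p + (-8)(1−p) = 11p − 8; against Y: 0p + 2(1−p) = −2p + 2.
Setting these equal: 11p − 8 = −2p + 2 ⇒ 13p = 10 ⇒ p = 10/13, and the value is (11)·(10/13) − 8 = 6/13.
For the smuggler: with q = P(X), equating B's and C's payoffs gives 3q = −10q + 2 ⇒ q = 2/13.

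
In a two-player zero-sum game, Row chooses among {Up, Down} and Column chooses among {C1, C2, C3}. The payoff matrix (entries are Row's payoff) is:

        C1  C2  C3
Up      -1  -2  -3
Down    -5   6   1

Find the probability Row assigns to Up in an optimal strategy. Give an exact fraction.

3/4

Row minima: Up → -3, Down → -5; maximin = -3.
Column maxima: C1 → -1, C2 → 6, C3 → 1; minimax = -1.
-3 ≠ -1, so there is no saddle point; optimal play is mixed.
C2 is strictly dominated by C3 (it gives Row strictly more in every row), so Column never plays it.
On the remaining 2×2 (Up, Down vs C1, C3):
Let Row play Up with probability p. Expected payoff against C1: (-1)p + (-5)(1−p) = 4p − 5; against C3: (-3)p + 1(1−p) = −4p + 1.
Setting these equal: 4p − 5 = −4p + 1 ⇒ 8p = 6 ⇒ p = 3/4, and the value is (4)·(3/4) − 5 = -2.
For Column: with q = P(C1), equating Up's and Down's payoffs gives 2q − 3 = −6q + 1 ⇒ q = 1/2.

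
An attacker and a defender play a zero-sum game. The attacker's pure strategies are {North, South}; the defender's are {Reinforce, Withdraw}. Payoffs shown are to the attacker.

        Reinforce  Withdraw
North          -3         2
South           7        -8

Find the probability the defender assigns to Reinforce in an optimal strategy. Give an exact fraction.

Row minima: North → -3, South → -8; maximin = -3.
Column maxima: Reinforce → 7, Withdraw → 2; minimax = 2.
-3 ≠ 2, so there is no saddle point; optimal play is mixed.
Let the attacker play North with probability p. Expected payoff against Reinforce: (-3)p + 7(1−p) = −10p + 7; against Withdraw: 2p + (-8)(1−p) = 10p − 8.
Setting these equal: −10p + 7 = 10p − 8 ⇒ −20p = -15 ⇒ p = 3/4, and the value is (-10)·(3/4) + 7 = -1/2.
For the defender: with q = P(Reinforce), equating North's and South's payoffs gives −5q + 2 = 15q − 8 ⇒ q = 1/2.

1/2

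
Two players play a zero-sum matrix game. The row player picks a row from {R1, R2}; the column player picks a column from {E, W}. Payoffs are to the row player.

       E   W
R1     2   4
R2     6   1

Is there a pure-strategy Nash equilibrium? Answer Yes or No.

Row minima: R1 → 2, R2 → 1; maximin = 2.
Column maxima: E → 6, W → 4; minimax = 4.
2 ≠ 4, so no pure-strategy equilibrium exists.

No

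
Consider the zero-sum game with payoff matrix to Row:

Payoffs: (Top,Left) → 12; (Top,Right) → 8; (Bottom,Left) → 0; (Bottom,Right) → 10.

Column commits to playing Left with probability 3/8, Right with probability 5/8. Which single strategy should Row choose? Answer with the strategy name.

Top

Expected payoff of Top: (3/8)·12 + (5/8)·8 = 19/2.
Expected payoff of Bottom: (3/8)·0 + (5/8)·10 = 25/4.
The largest is 19/2, so Row's best response is Top.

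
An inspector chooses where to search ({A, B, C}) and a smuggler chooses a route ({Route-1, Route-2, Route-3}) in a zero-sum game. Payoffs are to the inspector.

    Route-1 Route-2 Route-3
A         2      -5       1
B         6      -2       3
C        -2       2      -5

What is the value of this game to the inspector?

Row minima: A → -5, B → -2, C → -5; maximin = -2.
Column maxima: Route-1 → 6, Route-2 → 2, Route-3 → 3; minimax = 2.
-2 ≠ 2, so there is no saddle point; optimal play is mixed.
A is strictly dominated by B, so the inspector never plays it.
Route-1 is strictly dominated by Route-3 (it gives the inspector strictly more in every row), so the smuggler never plays it.
On the remaining 2×2 (B, C vs Route-2, Route-3):
Let the inspector play B with probability p. Expected payoff against Route-2: (-2)p + 2(1−p) = −4p + 2; against Route-3: 3p + (-5)(1−p) = 8p − 5.
Setting these equal: −4p + 2 = 8p − 5 ⇒ −12p = -7 ⇒ p = 7/12, and the value is (-4)·(7/12) + 2 = -1/3.
For the smuggler: with q = P(Route-2), equating B's and C's payoffs gives −5q + 3 = 7q − 5 ⇒ q = 2/3.

-1/3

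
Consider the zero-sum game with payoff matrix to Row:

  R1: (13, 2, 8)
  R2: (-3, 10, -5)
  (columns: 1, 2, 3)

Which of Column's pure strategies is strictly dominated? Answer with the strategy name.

3 holds Row's payoff strictly below 1 in every row: 8 < 13, -5 < -3.
So 1 is strictly dominated for Column.

1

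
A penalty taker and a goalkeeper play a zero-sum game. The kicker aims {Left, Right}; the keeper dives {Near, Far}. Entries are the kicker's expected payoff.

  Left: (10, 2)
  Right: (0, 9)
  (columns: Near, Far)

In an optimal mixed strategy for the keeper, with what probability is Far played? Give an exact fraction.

Row minima: Left → 2, Right → 0; maximin = 2.
Column maxima: Near → 10, Far → 9; minimax = 9.
2 ≠ 9, so there is no saddle point; optimal play is mixed.
Let the kicker play Left with probability p. Expected payoff against Near: 10p + 0(1−p) = 10p; against Far: 2p + 9(1−p) = −7p + 9.
Setting these equal: 10p = −7p + 9 ⇒ 17p = 9 ⇒ p = 9/17, and the value is (10)·(9/17) = 90/17.
For the keeper: with q = P(Near), equating Left's and Right's payoffs gives 8q + 2 = −9q + 9 ⇒ q = 7/17.

10/17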